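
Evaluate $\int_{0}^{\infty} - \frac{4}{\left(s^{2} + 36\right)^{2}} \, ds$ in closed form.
$- \frac{\pi}{216}$

Recall the elementary integral
$$J(a) = \int_{0}^{\infty} - \frac{4}{a^{2} + s^{2}} \, ds = - \frac{2 \pi}{a}.$$

Differentiating under the integral sign with respect to $a$,
$$\frac{dJ}{da} = \int_{0}^{\infty} \frac{8 a}{\left(a^{2} + s^{2}\right)^{2}} \, ds = \frac{2 \pi}{a^{2}},$$
so $\int_{0}^{\infty} - \frac{4}{\left(a^{2} + s^{2}\right)^{2}} \, ds = - \frac{\pi}{a^{3}}$.

Setting $a = 6$:
$$I = - \frac{\pi}{216}.$$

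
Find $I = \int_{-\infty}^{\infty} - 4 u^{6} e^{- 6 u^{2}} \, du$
$- \frac{5 \sqrt{6} \sqrt{\pi}}{864}$

Start from the elementary integral
$$J(a) = \int_{-\infty}^{\infty} - 4 e^{- a u^{2}} \, du = - \frac{4 \sqrt{\pi}}{\sqrt{a}}.$$

Differentiating under the integral sign brings down a factor of $(-u^2)$:
$$\frac{dJ}{da} = \int_{-\infty}^{\infty} 4 u^{2} e^{- a u^{2}} \, du = \frac{2 \sqrt{\pi}}{a^{\frac{3}{2}}}.$$

Repeating $3$ times in total — each differentiation brings down another $(-u^2)$ — gives
$$\frac{d^{3}J}{da^{3}} = \int_{-\infty}^{\infty} 4 u^{6} e^{- a u^{2}} \, du = \frac{15 \sqrt{\pi}}{2 a^{\frac{7}{2}}},$$
and the integrand here is $(-1)^{3}$ times the target integrand, so $I = (-1)^{3}\,\frac{d^{3}J}{da^{3}} = - \frac{15 \sqrt{\pi}}{2 a^{\frac{7}{2}}}$.

Setting $a = 6$:
$$I = - \frac{5 \sqrt{6} \sqrt{\pi}}{864}.$$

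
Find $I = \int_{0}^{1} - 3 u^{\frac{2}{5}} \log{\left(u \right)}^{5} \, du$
$\frac{5625000}{117649}$

Consider the simpler parametrised integral
$$J(a) = \int_{0}^{1} - 3 u^{a} \, du = - \frac{3}{a + 1}.$$

Differentiating under the integral sign brings down a factor of $\ln u$:
$$\frac{dJ}{da} = \int_{0}^{1} - 3 u^{a} \log{\left(u \right)} \, du = \frac{3}{\left(a + 1\right)^{2}}.$$

Repeating $5$ times in total — each differentiation brings down another $\ln u$ — gives
$$\frac{d^{5}J}{da^{5}} = \int_{0}^{1} - 3 u^{a} \log{\left(u \right)}^{5} \, du = \frac{360}{\left(a + 1\right)^{6}},$$
and the integrand here is exactly the target integrand, so $I = \frac{360}{\left(a + 1\right)^{6}}$.

Setting $a = \frac{2}{5}$:
$$I = \frac{5625000}{117649}.$$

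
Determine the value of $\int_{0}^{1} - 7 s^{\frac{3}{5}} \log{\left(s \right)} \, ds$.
$\frac{175}{64}$

Consider the simpler parametrised integral
$$J(a) = \int_{0}^{1} - 7 s^{a} \, ds = - \frac{7}{a + 1}.$$

Differentiating under the integral sign brings down a factor of $\ln s$:
$$\frac{dJ}{da} = \int_{0}^{1} - 7 s^{a} \log{\left(s \right)} \, ds = \frac{7}{\left(a + 1\right)^{2}}.$$

The integral on the left is $I$, so $I = \frac{7}{\left(a + 1\right)^{2}}$.

Setting $a = \frac{3}{5}$:
$$I = \frac{175}{64}.$$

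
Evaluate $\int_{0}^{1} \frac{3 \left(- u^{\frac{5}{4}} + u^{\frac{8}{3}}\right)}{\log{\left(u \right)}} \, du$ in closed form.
$- \log{\left(\frac{19683}{85184} \right)}$

Replace the exponent $\frac{5}{4}$ by a parameter $a$: let $I(a) = \int_{0}^{1} \frac{3 \left(u^{\frac{8}{3}} - u^{a}\right)}{\log{\left(u \right)}} \, du$.

Since $\dfrac{\partial}{\partial a}\,u^{a} = u^{a} \ln u$, the $\ln u$ in the denominator cancels and
$$\frac{dI}{da} = \int_{0}^{1} -3 u^{a} \, du = -3 \left[\frac{u^{a+1}}{a+1}\right]_0^1 = - \frac{3}{a + 1}.$$

Integrating with respect to $a$ gives $I(a) = - \log{\left(\frac{27 \left(a + 1\right)^{3}}{1331} \right)} + C$.

At $a = \frac{8}{3}$ the integrand is identically $0$, so $I(\frac{8}{3}) = 0$. The closed form gives $0$, hence $C = 0$.

Setting $a = \frac{5}{4}$:
$$I = - \log{\left(\frac{19683}{85184} \right)}.$$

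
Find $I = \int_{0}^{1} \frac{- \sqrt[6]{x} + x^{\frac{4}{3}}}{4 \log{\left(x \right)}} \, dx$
$\frac{\log{\left(2 \right)}}{4}$

Replace the exponent $\frac{1}{6}$ by a parameter $a$: let $I(a) = \int_{0}^{1} \frac{x^{\frac{4}{3}} - x^{a}}{4 \log{\left(x \right)}} \, dx$.

Since $\dfrac{\partial}{\partial a}\,x^{a} = x^{a} \ln x$, the $\ln x$ in the denominator cancels and
$$\frac{dI}{da} = \int_{0}^{1} - \frac{1}{4} x^{a} \, dx = - \frac{1}{4} \left[\frac{x^{a+1}}{a+1}\right]_0^1 = - \frac{1}{4 a + 4}.$$

Integrating with respect to $a$ gives $I(a) = - \frac{\log{\left(a + 1 \right)}}{4} - \frac{\log{\left(3 \right)}}{4} + \frac{\log{\left(7 \right)}}{4} + C$.

At $a = \frac{4}{3}$ the integrand is identically $0$, so $I(\frac{4}{3}) = 0$. The closed form gives $0$, hence $C = 0$.

Setting $a = \frac{1}{6}$:
$$I = \frac{\log{\left(2 \right)}}{4}.$$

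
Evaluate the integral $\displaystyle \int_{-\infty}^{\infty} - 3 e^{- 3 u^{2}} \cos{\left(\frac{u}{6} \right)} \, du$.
$- \frac{\sqrt{3} \sqrt{\pi}}{e^{\frac{1}{432}}}$

Let $b$ denote the cosine frequency and define $I(b) = \int_{-\infty}^{\infty} - 3 e^{- 3 u^{2}} \cos{\left(b u \right)} \, du$.

Differentiating under the integral sign,
$$I'(b) = \int_{-\infty}^{\infty} 3 u e^{- 3 u^{2}} \sin{\left(b u \right)} \, du.$$

Integrate $\int_{-\infty}^{\infty} u \sin(b u)\, e^{- 3 u^{2}}\, du$ by parts with $w = \sin(b u)$ and $dv = u\, e^{- 3 u^{2}}\, du$, giving $v = - \frac{e^{- 3 u^{2}}}{6}$. The boundary term vanishes and
$$\int_{-\infty}^{\infty} u \sin(b u)\, e^{- 3 u^{2}}\, du = \frac{b}{6} \int_{-\infty}^{\infty} \cos(b u)\, e^{- 3 u^{2}}\, du,$$
so $I'(b) = - \frac{b}{6}\, I(b)$.

This is a separable first-order ODE; solving with the initial condition $I(0) = \int_{-\infty}^{\infty} - 3 e^{- 3 u^{2}}\,du = - \sqrt{3} \sqrt{\pi}$ gives
$$I(b) = - \sqrt{3} \sqrt{\pi} e^{- \frac{b^{2}}{12}}.$$

Setting $b = \frac{1}{6}$:
$$I = - \frac{\sqrt{3} \sqrt{\pi}}{e^{\frac{1}{432}}}.$$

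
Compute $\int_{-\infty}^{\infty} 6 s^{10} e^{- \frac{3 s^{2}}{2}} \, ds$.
$\frac{70 \sqrt{6} \sqrt{\pi}}{9}$

Consider the simpler parametrised integral
$$J(a) = \int_{-\infty}^{\infty} 6 e^{- a s^{2}} \, ds = \frac{6 \sqrt{\pi}}{\sqrt{a}}.$$

Differentiating under the integral sign brings down a factor of $(-s^2)$:
$$\frac{dJ}{da} = \int_{-\infty}^{\infty} - 6 s^{2} e^{- a s^{2}} \, ds = - \frac{3 \sqrt{\pi}}{a^{\frac{3}{2}}}.$$

Repeating $5$ times in total — each differentiation brings down another $(-s^2)$ — gives
$$\frac{d^{5}J}{da^{5}} = \int_{-\infty}^{\infty} - 6 s^{10} e^{- a s^{2}} \, ds = - \frac{2835 \sqrt{\pi}}{16 a^{\frac{11}{2}}},$$
and the integrand here is $(-1)^{5}$ times the target integrand, so $I = (-1)^{5}\,\frac{d^{5}J}{da^{5}} = \frac{2835 \sqrt{\pi}}{16 a^{\frac{11}{2}}}$.

Setting $a = \frac{3}{2}$:
$$I = \frac{70 \sqrt{6} \sqrt{\pi}}{9}.$$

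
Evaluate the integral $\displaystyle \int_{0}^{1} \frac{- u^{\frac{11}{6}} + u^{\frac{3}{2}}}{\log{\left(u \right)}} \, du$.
$\log{\left(\frac{15}{17} \right)}$

Consider the one-parameter family: let $I(a) = \int_{0}^{1} \frac{- u^{\frac{11}{6}} + u^{a}}{\log{\left(u \right)}} \, du$.

Since $\dfrac{\partial}{\partial a}\,u^{a} = u^{a} \ln u$, the $\ln u$ in the denominator cancels and
$$\frac{dI}{da} = \int_{0}^{1} u^{a} \, du = \left[\frac{u^{a+1}}{a+1}\right]_0^1 = \frac{1}{a + 1}.$$

Integrating with respect to $a$ gives $I(a) = \log{\left(\frac{6 a}{17} + \frac{6}{17} \right)} + C$.

At $a = \frac{11}{6}$ the integrand is identically $0$, so $I(\frac{11}{6}) = 0$. The closed form gives $0$, hence $C = 0$.

Setting $a = \frac{3}{2}$:
$$I = \log{\left(\frac{15}{17} \right)}.$$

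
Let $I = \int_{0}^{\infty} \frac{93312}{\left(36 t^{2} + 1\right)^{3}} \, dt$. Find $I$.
$2916 \pi$

Begin with the known result
$$J(a) = \int_{0}^{\infty} \frac{2}{a^{2} + t^{2}} \, dt = \frac{\pi}{a}.$$

Differentiating under the integral sign with respect to $a$,
$$\frac{dJ}{da} = \int_{0}^{\infty} - \frac{4 a}{\left(a^{2} + t^{2}\right)^{2}} \, dt = - \frac{\pi}{a^{2}},$$
so $\int_{0}^{\infty} \frac{2}{\left(a^{2} + t^{2}\right)^{2}} \, dt = \frac{\pi}{2 a^{3}}$.

Repeating — each differentiation of $1/(t^2+a^2)^j$ produces $-2ja/(t^2+a^2)^{j+1}$ — and dividing through by $-2ja$ at each step yields, after $2$ differentiations in total,
$$\int_{0}^{\infty} \frac{2}{\left(a^{2} + t^{2}\right)^{3}} \, dt = \frac{3 \pi}{8 a^{5}}.$$

Setting $a = \frac{1}{6}$:
$$I = 2916 \pi.$$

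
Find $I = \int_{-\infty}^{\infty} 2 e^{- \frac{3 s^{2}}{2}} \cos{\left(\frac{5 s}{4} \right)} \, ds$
$\frac{2 \sqrt{6} \sqrt{\pi}}{3 e^{\frac{25}{96}}}$

Treat the cosine frequency as a parameter and define $I(b) = \int_{-\infty}^{\infty} 2 e^{- \frac{3 s^{2}}{2}} \cos{\left(b s \right)} \, ds$.

Differentiating under the integral sign,
$$I'(b) = \int_{-\infty}^{\infty} - 2 s e^{- \frac{3 s^{2}}{2}} \sin{\left(b s \right)} \, ds.$$

Integrate $\int_{-\infty}^{\infty} s \sin(b s)\, e^{- \frac{3 s^{2}}{2}}\, ds$ by parts with $u = \sin(b s)$ and $dv = s\, e^{- \frac{3 s^{2}}{2}}\, ds$, giving $v = - \frac{e^{- \frac{3 s^{2}}{2}}}{3}$. The boundary term vanishes and
$$\int_{-\infty}^{\infty} s \sin(b s)\, e^{- \frac{3 s^{2}}{2}}\, ds = \frac{b}{3} \int_{-\infty}^{\infty} \cos(b s)\, e^{- \frac{3 s^{2}}{2}}\, ds,$$
so $I'(b) = - \frac{b}{3}\, I(b)$.

This is a separable first-order ODE; solving with the initial condition $I(0) = \int_{-\infty}^{\infty} 2 e^{- \frac{3 s^{2}}{2}}\,ds = \frac{2 \sqrt{6} \sqrt{\pi}}{3}$ gives
$$I(b) = \frac{2 \sqrt{6} \sqrt{\pi} e^{- \frac{b^{2}}{6}}}{3}.$$

Setting $b = \frac{5}{4}$:
$$I = \frac{2 \sqrt{6} \sqrt{\pi}}{3 e^{\frac{25}{96}}}.$$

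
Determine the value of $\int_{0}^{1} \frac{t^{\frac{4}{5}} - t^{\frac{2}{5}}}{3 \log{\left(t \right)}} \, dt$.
$\log{\left(\frac{21^{\frac{2}{3}}}{7} \right)}$

Consider the one-parameter family: let $I(a) = \int_{0}^{1} \frac{t^{\frac{4}{5}} - t^{a}}{3 \log{\left(t \right)}} \, dt$.

Since $\dfrac{\partial}{\partial a}\,t^{a} = t^{a} \ln t$, the $\ln t$ in the denominator cancels and
$$\frac{dI}{da} = \int_{0}^{1} - \frac{1}{3} t^{a} \, dt = - \frac{1}{3} \left[\frac{t^{a+1}}{a+1}\right]_0^1 = - \frac{1}{3 a + 3}.$$

Integrating with respect to $a$ gives $I(a) = - \frac{\log{\left(a + 1 \right)}}{3} - \frac{\log{\left(15 \right)}}{3} + \log{\left(3 \right)} + C$.

At $a = \frac{4}{5}$ the integrand is identically $0$, so $I(\frac{4}{5}) = 0$. The closed form gives $0$, hence $C = 0$.

Setting $a = \frac{2}{5}$:
$$I = \log{\left(\frac{21^{\frac{2}{3}}}{7} \right)}.$$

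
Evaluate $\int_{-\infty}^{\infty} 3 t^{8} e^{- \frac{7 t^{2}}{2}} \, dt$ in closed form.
$\frac{45 \sqrt{14} \sqrt{\pi}}{2401}$

Start from the elementary integral
$$J(a) = \int_{-\infty}^{\infty} 3 e^{- a t^{2}} \, dt = \frac{3 \sqrt{\pi}}{\sqrt{a}}.$$

Differentiating under the integral sign brings down a factor of $(-t^2)$:
$$\frac{dJ}{da} = \int_{-\infty}^{\infty} - 3 t^{2} e^{- a t^{2}} \, dt = - \frac{3 \sqrt{\pi}}{2 a^{\frac{3}{2}}}.$$

Repeating $4$ times in total — each differentiation brings down another $(-t^2)$ — gives
$$\frac{d^{4}J}{da^{4}} = \int_{-\infty}^{\infty} 3 t^{8} e^{- a t^{2}} \, dt = \frac{315 \sqrt{\pi}}{16 a^{\frac{9}{2}}},$$
and the integrand here is exactly the target integrand, so $I = \frac{315 \sqrt{\pi}}{16 a^{\frac{9}{2}}}$.

Setting $a = \frac{7}{2}$:
$$I = \frac{45 \sqrt{14} \sqrt{\pi}}{2401}.$$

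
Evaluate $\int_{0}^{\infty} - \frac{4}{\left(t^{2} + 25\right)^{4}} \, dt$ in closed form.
$- \frac{\pi}{125000}$

Recall the elementary integral
$$J(a) = \int_{0}^{\infty} - \frac{4}{a^{2} + t^{2}} \, dt = - \frac{2 \pi}{a}.$$

Differentiating under the integral sign with respect to $a$,
$$\frac{dJ}{da} = \int_{0}^{\infty} \frac{8 a}{\left(a^{2} + t^{2}\right)^{2}} \, dt = \frac{2 \pi}{a^{2}},$$
so $\int_{0}^{\infty} - \frac{4}{\left(a^{2} + t^{2}\right)^{2}} \, dt = - \frac{\pi}{a^{3}}$.

Repeating — each differentiation of $1/(t^2+a^2)^j$ produces $-2ja/(t^2+a^2)^{j+1}$ — and dividing through by $-2ja$ at each step yields, after $3$ differentiations in total,
$$\int_{0}^{\infty} - \frac{4}{\left(a^{2} + t^{2}\right)^{4}} \, dt = - \frac{5 \pi}{8 a^{7}}.$$

Setting $a = 5$:
$$I = - \frac{\pi}{125000}.$$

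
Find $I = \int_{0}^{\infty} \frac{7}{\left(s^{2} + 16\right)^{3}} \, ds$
$\frac{21 \pi}{16384}$

Begin with the known result
$$J(a) = \int_{0}^{\infty} \frac{7}{a^{2} + s^{2}} \, ds = \frac{7 \pi}{2 a}.$$

Differentiating under the integral sign with respect to $a$,
$$\frac{dJ}{da} = \int_{0}^{\infty} - \frac{14 a}{\left(a^{2} + s^{2}\right)^{2}} \, ds = - \frac{7 \pi}{2 a^{2}},$$
so $\int_{0}^{\infty} \frac{7}{\left(a^{2} + s^{2}\right)^{2}} \, ds = \frac{7 \pi}{4 a^{3}}$.

Repeating — each differentiation of $1/(s^2+a^2)^j$ produces $-2ja/(s^2+a^2)^{j+1}$ — and dividing through by $-2ja$ at each step yields, after $2$ differentiations in total,
$$\int_{0}^{\infty} \frac{7}{\left(a^{2} + s^{2}\right)^{3}} \, ds = \frac{21 \pi}{16 a^{5}}.$$

Setting $a = 4$:
$$I = \frac{21 \pi}{16384}.$$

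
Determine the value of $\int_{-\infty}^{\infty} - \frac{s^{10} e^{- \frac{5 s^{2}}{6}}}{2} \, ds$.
$- \frac{45927 \sqrt{30} \sqrt{\pi}}{6250}$

Consider the simpler parametrised integral
$$J(a) = \int_{-\infty}^{\infty} - \frac{e^{- a s^{2}}}{2} \, ds = - \frac{\sqrt{\pi}}{2 \sqrt{a}}.$$

Differentiating under the integral sign brings down a factor of $(-s^2)$:
$$\frac{dJ}{da} = \int_{-\infty}^{\infty} \frac{s^{2} e^{- a s^{2}}}{2} \, ds = \frac{\sqrt{\pi}}{4 a^{\frac{3}{2}}}.$$

Repeating $5$ times in total — each differentiation brings down another $(-s^2)$ — gives
$$\frac{d^{5}J}{da^{5}} = \int_{-\infty}^{\infty} \frac{s^{10} e^{- a s^{2}}}{2} \, ds = \frac{945 \sqrt{\pi}}{64 a^{\frac{11}{2}}},$$
and the integrand here is $(-1)^{5}$ times the target integrand, so $I = (-1)^{5}\,\frac{d^{5}J}{da^{5}} = - \frac{945 \sqrt{\pi}}{64 a^{\frac{11}{2}}}$.

Setting $a = \frac{5}{6}$:
$$I = - \frac{45927 \sqrt{30} \sqrt{\pi}}{6250}.$$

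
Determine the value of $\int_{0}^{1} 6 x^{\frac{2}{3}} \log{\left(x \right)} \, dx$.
$- \frac{54}{25}$

Begin with the known integral
$$J(a) = \int_{0}^{1} 6 x^{a} \, dx = \frac{6}{a + 1}.$$

Differentiating under the integral sign brings down a factor of $\ln x$:
$$\frac{dJ}{da} = \int_{0}^{1} 6 x^{a} \log{\left(x \right)} \, dx = - \frac{6}{\left(a + 1\right)^{2}}.$$

The integral on the left is $I$, so $I = - \frac{6}{\left(a + 1\right)^{2}}$.

Setting $a = \frac{2}{3}$:
$$I = - \frac{54}{25}.$$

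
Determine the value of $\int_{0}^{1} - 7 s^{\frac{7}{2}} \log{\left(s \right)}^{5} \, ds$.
$\frac{17920}{177147}$

Begin with the known integral
$$J(a) = \int_{0}^{1} - 7 s^{a} \, ds = - \frac{7}{a + 1}.$$

Differentiating under the integral sign brings down a factor of $\ln s$:
$$\frac{dJ}{da} = \int_{0}^{1} - 7 s^{a} \log{\left(s \right)} \, ds = \frac{7}{\left(a + 1\right)^{2}}.$$

Repeating $5$ times in total — each differentiation brings down another $\ln s$ — gives
$$\frac{d^{5}J}{da^{5}} = \int_{0}^{1} - 7 s^{a} \log{\left(s \right)}^{5} \, ds = \frac{840}{\left(a + 1\right)^{6}},$$
and the integrand here is exactly the target integrand, so $I = \frac{840}{\left(a + 1\right)^{6}}$.

Setting $a = \frac{7}{2}$:
$$I = \frac{17920}{177147}.$$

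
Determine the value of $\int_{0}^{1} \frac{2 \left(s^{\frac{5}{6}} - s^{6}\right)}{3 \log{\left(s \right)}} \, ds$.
$\log{\left(\frac{11^{\frac{2}{3}} \sqrt[3]{42}}{42} \right)}$

Consider the one-parameter family: let $I(a) = \int_{0}^{1} \frac{2 \left(s^{\frac{5}{6}} - s^{a}\right)}{3 \log{\left(s \right)}} \, ds$.

Since $\dfrac{\partial}{\partial a}\,s^{a} = s^{a} \ln s$, the $\ln s$ in the denominator cancels and
$$\frac{dI}{da} = \int_{0}^{1} - \frac{2}{3} s^{a} \, ds = - \frac{2}{3} \left[\frac{s^{a+1}}{a+1}\right]_0^1 = - \frac{2}{3 a + 3}.$$

Integrating with respect to $a$ gives $I(a) = - \frac{2 \log{\left(a + 1 \right)}}{3} - \frac{2 \log{\left(6 \right)}}{3} + \frac{2 \log{\left(11 \right)}}{3} + C$.

At $a = \frac{5}{6}$ the integrand is identically $0$, so $I(\frac{5}{6}) = 0$. The closed form gives $0$, hence $C = 0$.

Setting $a = 6$:
$$I = \log{\left(\frac{11^{\frac{2}{3}} \sqrt[3]{42}}{42} \right)}.$$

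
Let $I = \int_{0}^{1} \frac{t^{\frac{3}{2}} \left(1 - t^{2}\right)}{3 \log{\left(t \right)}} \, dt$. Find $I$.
$\log{\left(\frac{\sqrt[3]{15}}{3} \right)}$

Consider the one-parameter family: let $I(a) = \int_{0}^{1} \frac{t^{\frac{3}{2}} - t^{a}}{3 \log{\left(t \right)}} \, dt$.

Since $\dfrac{\partial}{\partial a}\,t^{a} = t^{a} \ln t$, the $\ln t$ in the denominator cancels and
$$\frac{dI}{da} = \int_{0}^{1} - \frac{1}{3} t^{a} \, dt = - \frac{1}{3} \left[\frac{t^{a+1}}{a+1}\right]_0^1 = - \frac{1}{3 a + 3}.$$

Integrating with respect to $a$ gives $I(a) = - \frac{\log{\left(a + 1 \right)}}{3} - \frac{\log{\left(2 \right)}}{3} + \frac{\log{\left(5 \right)}}{3} + C$.

At $a = \frac{3}{2}$ the integrand is identically $0$, so $I(\frac{3}{2}) = 0$. The closed form gives $0$, hence $C = 0$.

Setting $a = \frac{7}{2}$:
$$I = \log{\left(\frac{\sqrt[3]{15}}{3} \right)}.$$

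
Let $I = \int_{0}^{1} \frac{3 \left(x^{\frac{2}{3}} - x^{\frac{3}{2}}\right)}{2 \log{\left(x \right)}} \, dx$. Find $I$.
$\log{\left(\frac{2 \sqrt{6}}{9} \right)}$

Introduce a parameter $a$ in the exponent: let $I(a) = \int_{0}^{1} \frac{3 \left(- x^{\frac{3}{2}} + x^{a}\right)}{2 \log{\left(x \right)}} \, dx$.

Since $\dfrac{\partial}{\partial a}\,x^{a} = x^{a} \ln x$, the $\ln x$ in the denominator cancels and
$$\frac{dI}{da} = \int_{0}^{1} \frac{3}{2} x^{a} \, dx = \frac{3}{2} \left[\frac{x^{a+1}}{a+1}\right]_0^1 = \frac{3}{2 \left(a + 1\right)}.$$

Integrating with respect to $a$ gives $I(a) = \log{\left(\frac{2 \sqrt{10} \left(a + 1\right)^{\frac{3}{2}}}{25} \right)} + C$.

At $a = \frac{3}{2}$ the integrand is identically $0$, so $I(\frac{3}{2}) = 0$. The closed form gives $0$, hence $C = 0$.

Setting $a = \frac{2}{3}$:
$$I = \log{\left(\frac{2 \sqrt{6}}{9} \right)}.$$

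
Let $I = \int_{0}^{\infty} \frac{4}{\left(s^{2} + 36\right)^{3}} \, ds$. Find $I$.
$\frac{\pi}{10368}$

Recall the elementary integral
$$J(a) = \int_{0}^{\infty} \frac{4}{a^{2} + s^{2}} \, ds = \frac{2 \pi}{a}.$$

Differentiating under the integral sign with respect to $a$,
$$\frac{dJ}{da} = \int_{0}^{\infty} - \frac{8 a}{\left(a^{2} + s^{2}\right)^{2}} \, ds = - \frac{2 \pi}{a^{2}},$$
so $\int_{0}^{\infty} \frac{4}{\left(a^{2} + s^{2}\right)^{2}} \, ds = \frac{\pi}{a^{3}}$.

Repeating — each differentiation of $1/(s^2+a^2)^j$ produces $-2ja/(s^2+a^2)^{j+1}$ — and dividing through by $-2ja$ at each step yields, after $2$ differentiations in total,
$$\int_{0}^{\infty} \frac{4}{\left(a^{2} + s^{2}\right)^{3}} \, ds = \frac{3 \pi}{4 a^{5}}.$$

Setting $a = 6$:
$$I = \frac{\pi}{10368}.$$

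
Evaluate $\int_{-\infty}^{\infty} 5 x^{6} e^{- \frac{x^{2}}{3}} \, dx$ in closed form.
$\frac{2025 \sqrt{3} \sqrt{\pi}}{8}$

Start from the elementary integral
$$J(a) = \int_{-\infty}^{\infty} 5 e^{- a x^{2}} \, dx = \frac{5 \sqrt{\pi}}{\sqrt{a}}.$$

Differentiating under the integral sign brings down a factor of $(-x^2)$:
$$\frac{dJ}{da} = \int_{-\infty}^{\infty} - 5 x^{2} e^{- a x^{2}} \, dx = - \frac{5 \sqrt{\pi}}{2 a^{\frac{3}{2}}}.$$

Repeating $3$ times in total — each differentiation brings down another $(-x^2)$ — gives
$$\frac{d^{3}J}{da^{3}} = \int_{-\infty}^{\infty} - 5 x^{6} e^{- a x^{2}} \, dx = - \frac{75 \sqrt{\pi}}{8 a^{\frac{7}{2}}},$$
and the integrand here is $(-1)^{3}$ times the target integrand, so $I = (-1)^{3}\,\frac{d^{3}J}{da^{3}} = \frac{75 \sqrt{\pi}}{8 a^{\frac{7}{2}}}$.

Setting $a = \frac{1}{3}$:
$$I = \frac{2025 \sqrt{3} \sqrt{\pi}}{8}.$$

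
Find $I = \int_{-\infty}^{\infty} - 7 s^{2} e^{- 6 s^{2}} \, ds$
$- \frac{7 \sqrt{6} \sqrt{\pi}}{72}$

Begin with the known integral
$$J(a) = \int_{-\infty}^{\infty} - 7 e^{- a s^{2}} \, ds = - \frac{7 \sqrt{\pi}}{\sqrt{a}}.$$

Differentiating under the integral sign brings down a factor of $(-s^2)$:
$$\frac{dJ}{da} = \int_{-\infty}^{\infty} 7 s^{2} e^{- a s^{2}} \, ds = \frac{7 \sqrt{\pi}}{2 a^{\frac{3}{2}}}.$$

The integral on the left is $-I$, so $I = - \frac{7 \sqrt{\pi}}{2 a^{\frac{3}{2}}}$.

Setting $a = 6$:
$$I = - \frac{7 \sqrt{6} \sqrt{\pi}}{72}.$$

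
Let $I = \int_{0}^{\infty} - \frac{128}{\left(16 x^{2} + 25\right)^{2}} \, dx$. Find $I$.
$- \frac{8 \pi}{125}$

Start from the standard arctangent integral
$$J(a) = \int_{0}^{\infty} - \frac{1}{2 \left(a^{2} + x^{2}\right)} \, dx = - \frac{\pi}{4 a}.$$

Differentiating under the integral sign with respect to $a$,
$$\frac{dJ}{da} = \int_{0}^{\infty} \frac{a}{\left(a^{2} + x^{2}\right)^{2}} \, dx = \frac{\pi}{4 a^{2}},$$
so $\int_{0}^{\infty} - \frac{1}{2 \left(a^{2} + x^{2}\right)^{2}} \, dx = - \frac{\pi}{8 a^{3}}$.

Setting $a = \frac{5}{4}$:
$$I = - \frac{8 \pi}{125}.$$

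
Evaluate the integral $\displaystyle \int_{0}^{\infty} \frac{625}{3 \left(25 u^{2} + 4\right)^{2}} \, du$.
$\frac{125 \pi}{96}$

Begin with the known result
$$J(a) = \int_{0}^{\infty} \frac{1}{3 \left(a^{2} + u^{2}\right)} \, du = \frac{\pi}{6 a}.$$

Differentiating under the integral sign with respect to $a$,
$$\frac{dJ}{da} = \int_{0}^{\infty} - \frac{2 a}{3 \left(a^{2} + u^{2}\right)^{2}} \, du = - \frac{\pi}{6 a^{2}},$$
so $\int_{0}^{\infty} \frac{1}{3 \left(a^{2} + u^{2}\right)^{2}} \, du = \frac{\pi}{12 a^{3}}$.

Setting $a = \frac{2}{5}$:
$$I = \frac{125 \pi}{96}.$$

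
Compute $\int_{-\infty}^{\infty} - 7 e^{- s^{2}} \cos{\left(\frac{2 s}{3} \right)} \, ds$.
$- \frac{7 \sqrt{\pi}}{e^{\frac{1}{9}}}$

Let $b$ denote the cosine frequency and define $I(b) = \int_{-\infty}^{\infty} - 7 e^{- s^{2}} \cos{\left(b s \right)} \, ds$.

Differentiating under the integral sign,
$$I'(b) = \int_{-\infty}^{\infty} 7 s e^{- s^{2}} \sin{\left(b s \right)} \, ds.$$

Integrate $\int_{-\infty}^{\infty} s \sin(b s)\, e^{- s^{2}}\, ds$ by parts with $u = \sin(b s)$ and $dv = s\, e^{- s^{2}}\, ds$, giving $v = - \frac{e^{- s^{2}}}{2}$. The boundary term vanishes and
$$\int_{-\infty}^{\infty} s \sin(b s)\, e^{- s^{2}}\, ds = \frac{b}{2} \int_{-\infty}^{\infty} \cos(b s)\, e^{- s^{2}}\, ds,$$
so $I'(b) = - \frac{b}{2}\, I(b)$.

This is a separable first-order ODE; solving with the initial condition $I(0) = \int_{-\infty}^{\infty} - 7 e^{- s^{2}}\,ds = - 7 \sqrt{\pi}$ gives
$$I(b) = - 7 \sqrt{\pi} e^{- \frac{b^{2}}{4}}.$$

Setting $b = \frac{2}{3}$:
$$I = - \frac{7 \sqrt{\pi}}{e^{\frac{1}{9}}}.$$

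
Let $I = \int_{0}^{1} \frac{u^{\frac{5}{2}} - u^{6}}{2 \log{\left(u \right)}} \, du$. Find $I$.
$- \frac{\log{\left(2 \right)}}{2}$

Introduce a parameter $a$ in the exponent: let $I(a) = \int_{0}^{1} \frac{- u^{6} + u^{a}}{2 \log{\left(u \right)}} \, du$.

Since $\dfrac{\partial}{\partial a}\,u^{a} = u^{a} \ln u$, the $\ln u$ in the denominator cancels and
$$\frac{dI}{da} = \int_{0}^{1} \frac{1}{2} u^{a} \, du = \frac{1}{2} \left[\frac{u^{a+1}}{a+1}\right]_0^1 = \frac{1}{2 \left(a + 1\right)}.$$

Integrating with respect to $a$ gives $I(a) = \frac{\log{\left(a + 1 \right)}}{2} - \frac{\log{\left(7 \right)}}{2} + C$.

At $a = 6$ the integrand is identically $0$, so $I(6) = 0$. The closed form gives $0$, hence $C = 0$.

Setting $a = \frac{5}{2}$:
$$I = - \frac{\log{\left(2 \right)}}{2}.$$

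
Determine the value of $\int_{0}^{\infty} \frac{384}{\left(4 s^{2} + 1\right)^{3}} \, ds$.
$36 \pi$

Start from the standard arctangent integral
$$J(a) = \int_{0}^{\infty} \frac{6}{a^{2} + s^{2}} \, ds = \frac{3 \pi}{a}.$$

Differentiating under the integral sign with respect to $a$,
$$\frac{dJ}{da} = \int_{0}^{\infty} - \frac{12 a}{\left(a^{2} + s^{2}\right)^{2}} \, ds = - \frac{3 \pi}{a^{2}},$$
so $\int_{0}^{\infty} \frac{6}{\left(a^{2} + s^{2}\right)^{2}} \, ds = \frac{3 \pi}{2 a^{3}}$.

Repeating — each differentiation of $1/(s^2+a^2)^j$ produces $-2ja/(s^2+a^2)^{j+1}$ — and dividing through by $-2ja$ at each step yields, after $2$ differentiations in total,
$$\int_{0}^{\infty} \frac{6}{\left(a^{2} + s^{2}\right)^{3}} \, ds = \frac{9 \pi}{8 a^{5}}.$$

Setting $a = \frac{1}{2}$:
$$I = 36 \pi.$$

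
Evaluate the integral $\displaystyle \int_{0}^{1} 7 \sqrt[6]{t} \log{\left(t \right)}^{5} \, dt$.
$- \frac{5598720}{16807}$

Start from the elementary integral
$$J(a) = \int_{0}^{1} 7 t^{a} \, dt = \frac{7}{a + 1}.$$

Differentiating under the integral sign brings down a factor of $\ln t$:
$$\frac{dJ}{da} = \int_{0}^{1} 7 t^{a} \log{\left(t \right)} \, dt = - \frac{7}{\left(a + 1\right)^{2}}.$$

Repeating $5$ times in total — each differentiation brings down another $\ln t$ — gives
$$\frac{d^{5}J}{da^{5}} = \int_{0}^{1} 7 t^{a} \log{\left(t \right)}^{5} \, dt = - \frac{840}{\left(a + 1\right)^{6}},$$
and the integrand here is exactly the target integrand, so $I = - \frac{840}{\left(a + 1\right)^{6}}$.

Setting $a = \frac{1}{6}$:
$$I = - \frac{5598720}{16807}.$$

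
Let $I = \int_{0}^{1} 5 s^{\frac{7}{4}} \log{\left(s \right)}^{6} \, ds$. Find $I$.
$\frac{58982400}{19487171}$

Begin with the known integral
$$J(a) = \int_{0}^{1} 5 s^{a} \, ds = \frac{5}{a + 1}.$$

Differentiating under the integral sign brings down a factor of $\ln s$:
$$\frac{dJ}{da} = \int_{0}^{1} 5 s^{a} \log{\left(s \right)} \, ds = - \frac{5}{\left(a + 1\right)^{2}}.$$

Repeating $6$ times in total — each differentiation brings down another $\ln s$ — gives
$$\frac{d^{6}J}{da^{6}} = \int_{0}^{1} 5 s^{a} \log{\left(s \right)}^{6} \, ds = \frac{3600}{\left(a + 1\right)^{7}},$$
and the integrand here is exactly the target integrand, so $I = \frac{3600}{\left(a + 1\right)^{7}}$.

Setting $a = \frac{7}{4}$:
$$I = \frac{58982400}{19487171}.$$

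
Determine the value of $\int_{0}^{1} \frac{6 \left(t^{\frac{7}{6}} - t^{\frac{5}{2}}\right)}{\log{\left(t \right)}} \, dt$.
$\log{\left(\frac{4826809}{85766121} \right)}$

Replace the exponent $\frac{7}{6}$ by a parameter $a$: let $I(a) = \int_{0}^{1} \frac{6 \left(- t^{\frac{5}{2}} + t^{a}\right)}{\log{\left(t \right)}} \, dt$.

Since $\dfrac{\partial}{\partial a}\,t^{a} = t^{a} \ln t$, the $\ln t$ in the denominator cancels and
$$\frac{dI}{da} = \int_{0}^{1} 6 t^{a} \, dt = 6 \left[\frac{t^{a+1}}{a+1}\right]_0^1 = \frac{6}{a + 1}.$$

Integrating with respect to $a$ gives $I(a) = \log{\left(\frac{64 \left(a + 1\right)^{6}}{117649} \right)} + C$.

At $a = \frac{5}{2}$ the integrand is identically $0$, so $I(\frac{5}{2}) = 0$. The closed form gives $0$, hence $C = 0$.

Setting $a = \frac{7}{6}$:
$$I = \log{\left(\frac{4826809}{85766121} \right)}.$$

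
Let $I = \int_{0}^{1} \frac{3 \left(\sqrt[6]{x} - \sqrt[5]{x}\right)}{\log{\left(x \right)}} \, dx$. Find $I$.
$- \log{\left(\frac{46656}{42875} \right)}$

Introduce a parameter $a$ in the exponent: let $I(a) = \int_{0}^{1} \frac{3 \left(\sqrt[6]{x} - x^{a}\right)}{\log{\left(x \right)}} \, dx$.

Since $\dfrac{\partial}{\partial a}\,x^{a} = x^{a} \ln x$, the $\ln x$ in the denominator cancels and
$$\frac{dI}{da} = \int_{0}^{1} -3 x^{a} \, dx = -3 \left[\frac{x^{a+1}}{a+1}\right]_0^1 = - \frac{3}{a + 1}.$$

Integrating with respect to $a$ gives $I(a) = - \log{\left(\frac{216 \left(a + 1\right)^{3}}{343} \right)} + C$.

At $a = \frac{1}{6}$ the integrand is identically $0$, so $I(\frac{1}{6}) = 0$. The closed form gives $0$, hence $C = 0$.

Setting $a = \frac{1}{5}$:
$$I = - \log{\left(\frac{46656}{42875} \right)}.$$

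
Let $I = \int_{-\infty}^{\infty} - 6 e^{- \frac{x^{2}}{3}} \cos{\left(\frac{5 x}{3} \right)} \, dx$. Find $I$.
$- \frac{6 \sqrt{3} \sqrt{\pi}}{e^{\frac{25}{12}}}$

Let $b$ denote the cosine frequency and define $I(b) = \int_{-\infty}^{\infty} - 6 e^{- \frac{x^{2}}{3}} \cos{\left(b x \right)} \, dx$.

Differentiating under the integral sign,
$$I'(b) = \int_{-\infty}^{\infty} 6 x e^{- \frac{x^{2}}{3}} \sin{\left(b x \right)} \, dx.$$

Integrate $\int_{-\infty}^{\infty} x \sin(b x)\, e^{- \frac{x^{2}}{3}}\, dx$ by parts with $u = \sin(b x)$ and $dv = x\, e^{- \frac{x^{2}}{3}}\, dx$, giving $v = - \frac{3 e^{- \frac{x^{2}}{3}}}{2}$. The boundary term vanishes and
$$\int_{-\infty}^{\infty} x \sin(b x)\, e^{- \frac{x^{2}}{3}}\, dx = \frac{3 b}{2} \int_{-\infty}^{\infty} \cos(b x)\, e^{- \frac{x^{2}}{3}}\, dx,$$
so $I'(b) = - \frac{3 b}{2}\, I(b)$.

This is a separable first-order ODE; solving with the initial condition $I(0) = \int_{-\infty}^{\infty} - 6 e^{- \frac{x^{2}}{3}}\,dx = - 6 \sqrt{3} \sqrt{\pi}$ gives
$$I(b) = - 6 \sqrt{3} \sqrt{\pi} e^{- \frac{3 b^{2}}{4}}.$$

Setting $b = \frac{5}{3}$:
$$I = - \frac{6 \sqrt{3} \sqrt{\pi}}{e^{\frac{25}{12}}}.$$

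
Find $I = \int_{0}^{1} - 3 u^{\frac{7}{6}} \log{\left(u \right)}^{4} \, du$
$- \frac{559872}{371293}$

Begin with the known integral
$$J(a) = \int_{0}^{1} - 3 u^{a} \, du = - \frac{3}{a + 1}.$$

Differentiating under the integral sign brings down a factor of $\ln u$:
$$\frac{dJ}{da} = \int_{0}^{1} - 3 u^{a} \log{\left(u \right)} \, du = \frac{3}{\left(a + 1\right)^{2}}.$$

Repeating $4$ times in total — each differentiation brings down another $\ln u$ — gives
$$\frac{d^{4}J}{da^{4}} = \int_{0}^{1} - 3 u^{a} \log{\left(u \right)}^{4} \, du = - \frac{72}{\left(a + 1\right)^{5}},$$
and the integrand here is exactly the target integrand, so $I = - \frac{72}{\left(a + 1\right)^{5}}$.

Setting $a = \frac{7}{6}$:
$$I = - \frac{559872}{371293}.$$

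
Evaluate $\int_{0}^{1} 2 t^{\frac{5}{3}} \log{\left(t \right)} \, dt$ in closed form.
$- \frac{9}{32}$

Begin with the known integral
$$J(a) = \int_{0}^{1} 2 t^{a} \, dt = \frac{2}{a + 1}.$$

Differentiating under the integral sign brings down a factor of $\ln t$:
$$\frac{dJ}{da} = \int_{0}^{1} 2 t^{a} \log{\left(t \right)} \, dt = - \frac{2}{\left(a + 1\right)^{2}}.$$

The integral on the left is $I$, so $I = - \frac{2}{\left(a + 1\right)^{2}}$.

Setting $a = \frac{5}{3}$:
$$I = - \frac{9}{32}.$$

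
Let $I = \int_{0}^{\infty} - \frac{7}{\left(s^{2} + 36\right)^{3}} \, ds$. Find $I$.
$- \frac{7 \pi}{41472}$

Begin with the known result
$$J(a) = \int_{0}^{\infty} - \frac{7}{a^{2} + s^{2}} \, ds = - \frac{7 \pi}{2 a}.$$

Differentiating under the integral sign with respect to $a$,
$$\frac{dJ}{da} = \int_{0}^{\infty} \frac{14 a}{\left(a^{2} + s^{2}\right)^{2}} \, ds = \frac{7 \pi}{2 a^{2}},$$
so $\int_{0}^{\infty} - \frac{7}{\left(a^{2} + s^{2}\right)^{2}} \, ds = - \frac{7 \pi}{4 a^{3}}$.

Repeating — each differentiation of $1/(s^2+a^2)^j$ produces $-2ja/(s^2+a^2)^{j+1}$ — and dividing through by $-2ja$ at each step yields, after $2$ differentiations in total,
$$\int_{0}^{\infty} - \frac{7}{\left(a^{2} + s^{2}\right)^{3}} \, ds = - \frac{21 \pi}{16 a^{5}}.$$

Setting $a = 6$:
$$I = - \frac{7 \pi}{41472}.$$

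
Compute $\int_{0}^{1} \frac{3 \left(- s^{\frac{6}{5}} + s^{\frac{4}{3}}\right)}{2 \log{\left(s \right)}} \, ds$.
$\log{\left(\frac{35 \sqrt{1155}}{1089} \right)}$

Consider the one-parameter family: let $I(a) = \int_{0}^{1} \frac{3 \left(- s^{\frac{6}{5}} + s^{a}\right)}{2 \log{\left(s \right)}} \, ds$.

Since $\dfrac{\partial}{\partial a}\,s^{a} = s^{a} \ln s$, the $\ln s$ in the denominator cancels and
$$\frac{dI}{da} = \int_{0}^{1} \frac{3}{2} s^{a} \, ds = \frac{3}{2} \left[\frac{s^{a+1}}{a+1}\right]_0^1 = \frac{3}{2 \left(a + 1\right)}.$$

Integrating with respect to $a$ gives $I(a) = \log{\left(\frac{5 \sqrt{55} \left(a + 1\right)^{\frac{3}{2}}}{121} \right)} + C$.

At $a = \frac{6}{5}$ the integrand is identically $0$, so $I(\frac{6}{5}) = 0$. The closed form gives $0$, hence $C = 0$.

Setting $a = \frac{4}{3}$:
$$I = \log{\left(\frac{35 \sqrt{1155}}{1089} \right)}.$$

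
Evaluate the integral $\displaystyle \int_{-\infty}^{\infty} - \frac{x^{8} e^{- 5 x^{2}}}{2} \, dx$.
$- \frac{21 \sqrt{5} \sqrt{\pi}}{20000}$

Begin with the known integral
$$J(a) = \int_{-\infty}^{\infty} - \frac{e^{- a x^{2}}}{2} \, dx = - \frac{\sqrt{\pi}}{2 \sqrt{a}}.$$

Differentiating under the integral sign brings down a factor of $(-x^2)$:
$$\frac{dJ}{da} = \int_{-\infty}^{\infty} \frac{x^{2} e^{- a x^{2}}}{2} \, dx = \frac{\sqrt{\pi}}{4 a^{\frac{3}{2}}}.$$

Repeating $4$ times in total — each differentiation brings down another $(-x^2)$ — gives
$$\frac{d^{4}J}{da^{4}} = \int_{-\infty}^{\infty} - \frac{x^{8} e^{- a x^{2}}}{2} \, dx = - \frac{105 \sqrt{\pi}}{32 a^{\frac{9}{2}}},$$
and the integrand here is exactly the target integrand, so $I = - \frac{105 \sqrt{\pi}}{32 a^{\frac{9}{2}}}$.

Setting $a = 5$:
$$I = - \frac{21 \sqrt{5} \sqrt{\pi}}{20000}.$$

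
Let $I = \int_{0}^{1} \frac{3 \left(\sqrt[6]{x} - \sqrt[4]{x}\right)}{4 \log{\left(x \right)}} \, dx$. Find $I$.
$\log{\left(\frac{14^{\frac{3}{4}} \sqrt[4]{15}}{15} \right)}$

Replace the exponent $\frac{1}{4}$ by a parameter $a$: let $I(a) = \int_{0}^{1} \frac{3 \left(\sqrt[6]{x} - x^{a}\right)}{4 \log{\left(x \right)}} \, dx$.

Since $\dfrac{\partial}{\partial a}\,x^{a} = x^{a} \ln x$, the $\ln x$ in the denominator cancels and
$$\frac{dI}{da} = \int_{0}^{1} - \frac{3}{4} x^{a} \, dx = - \frac{3}{4} \left[\frac{x^{a+1}}{a+1}\right]_0^1 = - \frac{3}{4 a + 4}.$$

Integrating with respect to $a$ gives $I(a) = - \frac{3 \log{\left(a + 1 \right)}}{4} - \frac{3 \log{\left(6 \right)}}{4} + \frac{3 \log{\left(7 \right)}}{4} + C$.

At $a = \frac{1}{6}$ the integrand is identically $0$, so $I(\frac{1}{6}) = 0$. The closed form gives $0$, hence $C = 0$.

Setting $a = \frac{1}{4}$:
$$I = \log{\left(\frac{14^{\frac{3}{4}} \sqrt[4]{15}}{15} \right)}.$$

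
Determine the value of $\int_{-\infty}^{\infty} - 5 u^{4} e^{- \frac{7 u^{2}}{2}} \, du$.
$- \frac{15 \sqrt{14} \sqrt{\pi}}{343}$

Begin with the known integral
$$J(a) = \int_{-\infty}^{\infty} - 5 e^{- a u^{2}} \, du = - \frac{5 \sqrt{\pi}}{\sqrt{a}}.$$

Differentiating under the integral sign brings down a factor of $(-u^2)$:
$$\frac{dJ}{da} = \int_{-\infty}^{\infty} 5 u^{2} e^{- a u^{2}} \, du = \frac{5 \sqrt{\pi}}{2 a^{\frac{3}{2}}}.$$

Repeating twice in total — each differentiation brings down another $(-u^2)$ — gives
$$\frac{d^{2}J}{da^{2}} = \int_{-\infty}^{\infty} - 5 u^{4} e^{- a u^{2}} \, du = - \frac{15 \sqrt{\pi}}{4 a^{\frac{5}{2}}},$$
and the integrand here is exactly the target integrand, so $I = - \frac{15 \sqrt{\pi}}{4 a^{\frac{5}{2}}}$.

Setting $a = \frac{7}{2}$:
$$I = - \frac{15 \sqrt{14} \sqrt{\pi}}{343}.$$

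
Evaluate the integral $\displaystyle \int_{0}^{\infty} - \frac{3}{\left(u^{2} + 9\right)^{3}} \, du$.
$- \frac{\pi}{432}$

Recall the elementary integral
$$J(a) = \int_{0}^{\infty} - \frac{3}{a^{2} + u^{2}} \, du = - \frac{3 \pi}{2 a}.$$

Differentiating under the integral sign with respect to $a$,
$$\frac{dJ}{da} = \int_{0}^{\infty} \frac{6 a}{\left(a^{2} + u^{2}\right)^{2}} \, du = \frac{3 \pi}{2 a^{2}},$$
so $\int_{0}^{\infty} - \frac{3}{\left(a^{2} + u^{2}\right)^{2}} \, du = - \frac{3 \pi}{4 a^{3}}$.

Repeating — each differentiation of $1/(u^2+a^2)^j$ produces $-2ja/(u^2+a^2)^{j+1}$ — and dividing through by $-2ja$ at each step yields, after $2$ differentiations in total,
$$\int_{0}^{\infty} - \frac{3}{\left(a^{2} + u^{2}\right)^{3}} \, du = - \frac{9 \pi}{16 a^{5}}.$$

Setting $a = 3$:
$$I = - \frac{\pi}{432}.$$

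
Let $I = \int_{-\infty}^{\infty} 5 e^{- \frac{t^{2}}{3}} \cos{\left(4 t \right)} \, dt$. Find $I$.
$\frac{5 \sqrt{3} \sqrt{\pi}}{e^{12}}$

Treat the cosine frequency as a parameter and define $I(b) = \int_{-\infty}^{\infty} 5 e^{- \frac{t^{2}}{3}} \cos{\left(b t \right)} \, dt$.

Differentiating under the integral sign,
$$I'(b) = \int_{-\infty}^{\infty} - 5 t e^{- \frac{t^{2}}{3}} \sin{\left(b t \right)} \, dt.$$

Integrate $\int_{-\infty}^{\infty} t \sin(b t)\, e^{- \frac{t^{2}}{3}}\, dt$ by parts with $u = \sin(b t)$ and $dv = t\, e^{- \frac{t^{2}}{3}}\, dt$, giving $v = - \frac{3 e^{- \frac{t^{2}}{3}}}{2}$. The boundary term vanishes and
$$\int_{-\infty}^{\infty} t \sin(b t)\, e^{- \frac{t^{2}}{3}}\, dt = \frac{3 b}{2} \int_{-\infty}^{\infty} \cos(b t)\, e^{- \frac{t^{2}}{3}}\, dt,$$
so $I'(b) = - \frac{3 b}{2}\, I(b)$.

This is a separable first-order ODE; solving with the initial condition $I(0) = \int_{-\infty}^{\infty} 5 e^{- \frac{t^{2}}{3}}\,dt = 5 \sqrt{3} \sqrt{\pi}$ gives
$$I(b) = 5 \sqrt{3} \sqrt{\pi} e^{- \frac{3 b^{2}}{4}}.$$

Setting $b = 4$:
$$I = \frac{5 \sqrt{3} \sqrt{\pi}}{e^{12}}.$$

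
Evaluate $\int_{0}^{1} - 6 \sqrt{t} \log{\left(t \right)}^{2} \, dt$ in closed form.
$- \frac{32}{9}$

Start from the elementary integral
$$J(a) = \int_{0}^{1} - 6 t^{a} \, dt = - \frac{6}{a + 1}.$$

Differentiating under the integral sign brings down a factor of $\ln t$:
$$\frac{dJ}{da} = \int_{0}^{1} - 6 t^{a} \log{\left(t \right)} \, dt = \frac{6}{\left(a + 1\right)^{2}}.$$

Repeating twice in total — each differentiation brings down another $\ln t$ — gives
$$\frac{d^{2}J}{da^{2}} = \int_{0}^{1} - 6 t^{a} \log{\left(t \right)}^{2} \, dt = - \frac{12}{\left(a + 1\right)^{3}},$$
and the integrand here is exactly the target integrand, so $I = - \frac{12}{\left(a + 1\right)^{3}}$.

Setting $a = \frac{1}{2}$:
$$I = - \frac{32}{9}.$$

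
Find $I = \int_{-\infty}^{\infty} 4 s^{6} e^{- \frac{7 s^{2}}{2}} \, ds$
$\frac{60 \sqrt{14} \sqrt{\pi}}{2401}$

Start from the elementary integral
$$J(a) = \int_{-\infty}^{\infty} 4 e^{- a s^{2}} \, ds = \frac{4 \sqrt{\pi}}{\sqrt{a}}.$$

Differentiating under the integral sign brings down a factor of $(-s^2)$:
$$\frac{dJ}{da} = \int_{-\infty}^{\infty} - 4 s^{2} e^{- a s^{2}} \, ds = - \frac{2 \sqrt{\pi}}{a^{\frac{3}{2}}}.$$

Repeating $3$ times in total — each differentiation brings down another $(-s^2)$ — gives
$$\frac{d^{3}J}{da^{3}} = \int_{-\infty}^{\infty} - 4 s^{6} e^{- a s^{2}} \, ds = - \frac{15 \sqrt{\pi}}{2 a^{\frac{7}{2}}},$$
and the integrand here is $(-1)^{3}$ times the target integrand, so $I = (-1)^{3}\,\frac{d^{3}J}{da^{3}} = \frac{15 \sqrt{\pi}}{2 a^{\frac{7}{2}}}$.

Setting $a = \frac{7}{2}$:
$$I = \frac{60 \sqrt{14} \sqrt{\pi}}{2401}.$$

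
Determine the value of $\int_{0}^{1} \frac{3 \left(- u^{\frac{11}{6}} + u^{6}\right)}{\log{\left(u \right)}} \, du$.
$\log{\left(\frac{74088}{4913} \right)}$

Replace the exponent $6$ by a parameter $a$: let $I(a) = \int_{0}^{1} \frac{3 \left(- u^{\frac{11}{6}} + u^{a}\right)}{\log{\left(u \right)}} \, du$.

Since $\dfrac{\partial}{\partial a}\,u^{a} = u^{a} \ln u$, the $\ln u$ in the denominator cancels and
$$\frac{dI}{da} = \int_{0}^{1} 3 u^{a} \, du = 3 \left[\frac{u^{a+1}}{a+1}\right]_0^1 = \frac{3}{a + 1}.$$

Integrating with respect to $a$ gives $I(a) = \log{\left(\frac{216 \left(a + 1\right)^{3}}{4913} \right)} + C$.

At $a = \frac{11}{6}$ the integrand is identically $0$, so $I(\frac{11}{6}) = 0$. The closed form gives $0$, hence $C = 0$.

Setting $a = 6$:
$$I = \log{\left(\frac{74088}{4913} \right)}.$$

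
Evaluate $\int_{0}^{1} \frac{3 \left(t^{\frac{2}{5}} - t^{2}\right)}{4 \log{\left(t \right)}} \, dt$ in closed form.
$\log{\left(\frac{\sqrt[4]{15} \cdot 7^{\frac{3}{4}}}{15} \right)}$

Replace the exponent $2$ by a parameter $a$: let $I(a) = \int_{0}^{1} \frac{3 \left(t^{\frac{2}{5}} - t^{a}\right)}{4 \log{\left(t \right)}} \, dt$.

Since $\dfrac{\partial}{\partial a}\,t^{a} = t^{a} \ln t$, the $\ln t$ in the denominator cancels and
$$\frac{dI}{da} = \int_{0}^{1} - \frac{3}{4} t^{a} \, dt = - \frac{3}{4} \left[\frac{t^{a+1}}{a+1}\right]_0^1 = - \frac{3}{4 a + 4}.$$

Integrating with respect to $a$ gives $I(a) = - \frac{3 \log{\left(a + 1 \right)}}{4} - \frac{3 \log{\left(5 \right)}}{4} + \frac{3 \log{\left(7 \right)}}{4} + C$.

At $a = \frac{2}{5}$ the integrand is identically $0$, so $I(\frac{2}{5}) = 0$. The closed form gives $0$, hence $C = 0$.

Setting $a = 2$:
$$I = \log{\left(\frac{\sqrt[4]{15} \cdot 7^{\frac{3}{4}}}{15} \right)}.$$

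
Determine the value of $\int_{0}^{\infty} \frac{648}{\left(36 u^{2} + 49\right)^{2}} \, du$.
$\frac{27 \pi}{343}$

Begin with the known result
$$J(a) = \int_{0}^{\infty} \frac{1}{2 \left(a^{2} + u^{2}\right)} \, du = \frac{\pi}{4 a}.$$

Differentiating under the integral sign with respect to $a$,
$$\frac{dJ}{da} = \int_{0}^{\infty} - \frac{a}{\left(a^{2} + u^{2}\right)^{2}} \, du = - \frac{\pi}{4 a^{2}},$$
so $\int_{0}^{\infty} \frac{1}{2 \left(a^{2} + u^{2}\right)^{2}} \, du = \frac{\pi}{8 a^{3}}$.

Setting $a = \frac{7}{6}$:
$$I = \frac{27 \pi}{343}.$$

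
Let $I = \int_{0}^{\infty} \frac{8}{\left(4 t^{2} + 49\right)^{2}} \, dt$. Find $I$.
$\frac{\pi}{343}$

Begin with the known result
$$J(a) = \int_{0}^{\infty} \frac{1}{2 \left(a^{2} + t^{2}\right)} \, dt = \frac{\pi}{4 a}.$$

Differentiating under the integral sign with respect to $a$,
$$\frac{dJ}{da} = \int_{0}^{\infty} - \frac{a}{\left(a^{2} + t^{2}\right)^{2}} \, dt = - \frac{\pi}{4 a^{2}},$$
so $\int_{0}^{\infty} \frac{1}{2 \left(a^{2} + t^{2}\right)^{2}} \, dt = \frac{\pi}{8 a^{3}}$.

Setting $a = \frac{7}{2}$:
$$I = \frac{\pi}{343}.$$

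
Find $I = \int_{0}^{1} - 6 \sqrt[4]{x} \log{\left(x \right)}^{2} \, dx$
$- \frac{768}{125}$

Begin with the known integral
$$J(a) = \int_{0}^{1} - 6 x^{a} \, dx = - \frac{6}{a + 1}.$$

Differentiating under the integral sign brings down a factor of $\ln x$:
$$\frac{dJ}{da} = \int_{0}^{1} - 6 x^{a} \log{\left(x \right)} \, dx = \frac{6}{\left(a + 1\right)^{2}}.$$

Repeating twice in total — each differentiation brings down another $\ln x$ — gives
$$\frac{d^{2}J}{da^{2}} = \int_{0}^{1} - 6 x^{a} \log{\left(x \right)}^{2} \, dx = - \frac{12}{\left(a + 1\right)^{3}},$$
and the integrand here is exactly the target integrand, so $I = - \frac{12}{\left(a + 1\right)^{3}}$.

Setting $a = \frac{1}{4}$:
$$I = - \frac{768}{125}.$$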